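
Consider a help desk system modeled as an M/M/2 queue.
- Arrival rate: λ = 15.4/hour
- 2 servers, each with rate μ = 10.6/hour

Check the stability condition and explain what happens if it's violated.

Stability requires ρ = λ/(cμ) < 1
ρ = 15.4/(2 × 10.6) = 15.4/21.20 = 0.7264
Since 0.7264 < 1, the system is STABLE.
The servers are busy 72.64% of the time.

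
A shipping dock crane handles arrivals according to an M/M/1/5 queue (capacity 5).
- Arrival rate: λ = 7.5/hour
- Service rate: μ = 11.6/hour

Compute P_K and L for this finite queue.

ρ = λ/μ = 7.5/11.6 = 0.64655
P₀ = (1-ρ)/(1-ρ^(K+1)) = (1-0.64655)/(1-0.64655^6) = 0.3535/0.9270 = 0.3813
P_K = P₀×ρ^K = 0.38130 × 0.64655^5 = 0.38130 × 0.11298 = 0.04308
Blocking probability P_5 = 0.04308 (4.31%)
L = ρ[1 - (K+1)ρ^K + Kρ^(K+1)] / [(1-ρ)(1-ρ^(K+1))]
L = 0.64655 × (1 - 6×0.112982 + 5×0.0730487) / ((1 - 0.64655) × (1 - 0.0730487)) = 1.3564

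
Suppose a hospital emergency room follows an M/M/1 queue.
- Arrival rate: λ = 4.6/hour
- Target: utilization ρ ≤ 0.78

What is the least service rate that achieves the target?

ρ = λ/μ, so μ = λ/ρ
μ ≥ 4.6/0.78 = 5.8974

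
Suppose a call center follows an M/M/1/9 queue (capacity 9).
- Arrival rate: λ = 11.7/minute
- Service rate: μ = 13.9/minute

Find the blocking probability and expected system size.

ρ = λ/μ = 11.7/13.9 = 0.84173
P₀ = (1-ρ)/(1-ρ^(K+1)) = (1-0.84173)/(1-0.84173^10) = 0.1583/0.8215 = 0.1927
P_K = P₀×ρ^K = 0.1927 × 0.84173^9 = 0.1927 × 0.2121 = 0.04087
Blocking probability P_9 = 0.04087 (4.09%)
L = ρ[1 - (K+1)ρ^K + Kρ^(K+1)] / [(1-ρ)(1-ρ^(K+1))]
L = 0.84173 × (1 - 10×0.21211 + 9×0.17854) / ((1 - 0.84173) × (1 - 0.17854)) = 3.1449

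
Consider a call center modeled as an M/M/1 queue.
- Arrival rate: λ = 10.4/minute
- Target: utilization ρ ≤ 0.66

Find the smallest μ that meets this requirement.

ρ = λ/μ, so μ = λ/ρ
μ ≥ 10.4/0.66 = 15.7576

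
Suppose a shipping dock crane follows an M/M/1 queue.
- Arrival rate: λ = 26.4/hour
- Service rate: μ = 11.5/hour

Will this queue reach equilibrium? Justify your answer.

Stability requires ρ = λ/(cμ) < 1
ρ = 26.4/(1 × 11.5) = 26.4/11.50 = 2.2957
Since 2.2957 ≥ 1, the system is UNSTABLE.
Queue grows without bound. Need μ > λ = 26.4.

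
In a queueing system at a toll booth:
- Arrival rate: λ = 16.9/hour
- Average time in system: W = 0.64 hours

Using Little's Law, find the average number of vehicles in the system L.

Little's Law: L = λW
L = 16.9 × 0.64 = 10.8160 vehicles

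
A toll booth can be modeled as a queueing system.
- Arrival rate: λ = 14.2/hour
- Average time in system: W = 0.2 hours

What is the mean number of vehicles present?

Little's Law: L = λW
L = 14.2 × 0.2 = 2.8400 vehicles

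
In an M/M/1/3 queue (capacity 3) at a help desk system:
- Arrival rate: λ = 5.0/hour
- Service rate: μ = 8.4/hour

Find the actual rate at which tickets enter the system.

ρ = λ/μ = 5.0/8.4 = 0.59524
P₀ = (1-ρ)/(1-ρ^(K+1)) = (1-0.59524)/(1-0.59524^4) = 0.4048/0.8745 = 0.4629
P_K = P₀×ρ^K = 0.46287 × 0.59524^3 = 0.46287 × 0.21090 = 0.09762
λ_eff = λ(1-P_K) = 5.0 × (1 - 0.09762) = 5.0 × 0.90238 = 4.5119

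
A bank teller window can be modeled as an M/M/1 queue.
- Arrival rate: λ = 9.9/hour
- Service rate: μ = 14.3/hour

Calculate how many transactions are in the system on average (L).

ρ = λ/μ = 9.9/14.3 = 0.6923
For M/M/1: L = λ/(μ-λ)
L = 9.9/(14.3-9.9) = 9.9/4.40
L = 2.2500 transactions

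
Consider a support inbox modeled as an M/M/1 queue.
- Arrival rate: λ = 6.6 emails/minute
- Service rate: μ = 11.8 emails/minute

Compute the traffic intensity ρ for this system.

Server utilization: ρ = λ/μ
ρ = 6.6/11.8 = 0.5593
The server is busy 55.93% of the time.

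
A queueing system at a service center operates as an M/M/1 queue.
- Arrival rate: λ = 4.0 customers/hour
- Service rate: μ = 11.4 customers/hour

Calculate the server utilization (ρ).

Server utilization: ρ = λ/μ
ρ = 4.0/11.4 = 0.3509
The server is busy 35.09% of the time.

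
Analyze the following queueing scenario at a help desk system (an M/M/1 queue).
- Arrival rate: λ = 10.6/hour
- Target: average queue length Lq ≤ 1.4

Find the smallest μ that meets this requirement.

For M/M/1: Lq = λ²/(μ(μ-λ))
Need Lq ≤ 1.4, i.e. μ(μ-λ) ≥ λ²/1.4
μ² - 10.6μ - 112.36/1.4 ≥ 0  →  μ² - 10.6μ - 80.25714 ≥ 0
Quadratic formula (positive root): μ = [λ + √(λ² + 4×80.25714)]/2
Discriminant: 112.36 + 4×80.25714 = 433.3886, √433.3886 = 20.8180
μ ≥ (10.6 + 20.8180)/2 = 15.7090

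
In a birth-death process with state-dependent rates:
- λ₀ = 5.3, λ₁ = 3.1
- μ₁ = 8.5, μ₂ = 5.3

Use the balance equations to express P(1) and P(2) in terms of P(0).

Balance equations:
State 0: λ₀P₀ = μ₁P₁ → P₁ = (λ₀/μ₁)P₀ = (5.3/8.5)P₀ = 0.6235P₀
State 1: P₂ = (λ₀λ₁)/(μ₁μ₂)P₀ = (5.3×3.1)/(8.5×5.3)P₀ = 0.3647P₀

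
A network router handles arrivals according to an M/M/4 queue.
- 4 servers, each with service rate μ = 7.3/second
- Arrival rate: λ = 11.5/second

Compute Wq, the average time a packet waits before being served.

Traffic intensity: ρ = λ/(cμ) = 11.5/(4×7.3) = 0.3938
Since ρ = 0.3938 < 1, system is stable.
Offered load a = λ/μ = cρ = 11.5/7.3 = 1.5753
P₀ = [ Σₙ₌₀^3 aⁿ/n! + a^4/(4!(1-ρ)) ]⁻¹
Σ = a^0/0! + a^1/1! + a^2/2! + a^3/3! = 1.0000 + 1.5753 + 1.2409 + 0.6516 = 4.4678
a^4/(4!(1-ρ)) = 6.1589/(24 × 0.6062) = 0.4233
P₀ = 1/(4.4678 + 0.4233) = 0.2045
Lq = P₀·a^4·ρ / (4!(1-ρ)²) = 0.20445 × 6.1589 × 0.39384 / (24 × 0.36744) = 0.05624
Wq = Lq/λ = 0.05624/11.5 = 0.004890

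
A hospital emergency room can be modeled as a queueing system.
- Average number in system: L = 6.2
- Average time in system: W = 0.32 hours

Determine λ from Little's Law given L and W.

Little's Law: L = λW, so λ = L/W
λ = 6.2/0.32 = 19.3750 patients/hour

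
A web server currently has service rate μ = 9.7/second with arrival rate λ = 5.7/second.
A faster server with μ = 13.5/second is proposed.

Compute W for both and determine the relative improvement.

System 1: ρ₁ = 5.7/9.7 = 0.5876, W₁ = 1/(9.7-5.7) = 0.2500
System 2: ρ₂ = 5.7/13.5 = 0.4222, W₂ = 1/(13.5-5.7) = 0.1282
Improvement: (W₁-W₂)/W₁ = (0.2500-0.1282)/0.2500 = 48.72%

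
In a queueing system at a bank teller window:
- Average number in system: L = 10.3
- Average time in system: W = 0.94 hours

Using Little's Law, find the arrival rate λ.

Little's Law: L = λW, so λ = L/W
λ = 10.3/0.94 = 10.9574 transactions/hour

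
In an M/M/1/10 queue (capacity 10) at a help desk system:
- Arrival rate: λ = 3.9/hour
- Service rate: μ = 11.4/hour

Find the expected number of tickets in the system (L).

ρ = λ/μ = 3.9/11.4 = 0.34211
P₀ = (1-ρ)/(1-ρ^(K+1)) = (1-0.34211)/(1-0.34211^11) = 0.6579/1.0000 = 0.6579
P_K = P₀×ρ^K = 0.6579 × 0.34211^10 = 0.6579 × 0.00002196 = 0.00001445
L = ρ[1 - (K+1)ρ^K + Kρ^(K+1)] / [(1-ρ)(1-ρ^(K+1))]
L = 0.34211 × (1 - 11×0.00002196 + 10×0.000007513) / ((1 - 0.34211) × (1 - 0.000007513)) = 0.5199 tickets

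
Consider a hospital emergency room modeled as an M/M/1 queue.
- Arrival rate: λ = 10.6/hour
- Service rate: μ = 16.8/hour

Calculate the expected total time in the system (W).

First, compute utilization: ρ = λ/μ = 10.6/16.8 = 0.6310
For M/M/1: W = 1/(μ-λ)
W = 1/(16.8-10.6) = 1/6.20
W = 0.1613 hours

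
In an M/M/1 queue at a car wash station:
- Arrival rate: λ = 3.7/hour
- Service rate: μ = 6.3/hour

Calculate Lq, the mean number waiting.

ρ = λ/μ = 3.7/6.3 = 0.5873
For M/M/1: Lq = λ²/(μ(μ-λ))
Lq = 13.69/(6.3 × 2.60)
Lq = 0.8358 cars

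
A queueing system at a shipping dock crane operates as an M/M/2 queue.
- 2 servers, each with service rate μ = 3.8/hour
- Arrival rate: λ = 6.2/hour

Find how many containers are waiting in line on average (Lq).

Traffic intensity: ρ = λ/(cμ) = 6.2/(2×3.8) = 0.8158
Since ρ = 0.8158 < 1, system is stable.
Offered load a = λ/μ = cρ = 6.2/3.8 = 1.6316
P₀ = [ Σₙ₌₀^1 aⁿ/n! + a^2/(2!(1-ρ)) ]⁻¹
Σ = a^0/0! + a^1/1! = 1.0000 + 1.6316 = 2.6316
a^2/(2!(1-ρ)) = 2.662050/(2 × 0.1842105) = 7.2256
P₀ = 1/(2.6316 + 7.2256) = 0.1014
Lq = P₀·a^2·ρ / (2!(1-ρ)²) = 0.101449 × 2.66205 × 0.815789 / (2 × 0.0339335) = 3.2463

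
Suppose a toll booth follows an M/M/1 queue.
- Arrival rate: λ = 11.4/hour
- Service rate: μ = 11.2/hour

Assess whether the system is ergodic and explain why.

Stability requires ρ = λ/(cμ) < 1
ρ = 11.4/(1 × 11.2) = 11.4/11.20 = 1.0179
Since 1.0179 ≥ 1, the system is UNSTABLE.
Queue grows without bound. Need μ > λ = 11.4.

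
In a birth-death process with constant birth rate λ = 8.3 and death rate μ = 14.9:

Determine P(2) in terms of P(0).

For constant rates: P(n)/P(0) = (λ/μ)^n
P(2)/P(0) = (8.3/14.9)^2 = 0.55705^2 = 0.3103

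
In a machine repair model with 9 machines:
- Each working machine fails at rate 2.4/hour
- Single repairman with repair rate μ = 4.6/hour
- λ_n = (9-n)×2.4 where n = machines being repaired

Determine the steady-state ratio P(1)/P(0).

P(1)/P(0) = ∏_{i=0}^{1-1} λ_i/μ_{i+1}
= (9-0)×2.4/4.6
= 4.6957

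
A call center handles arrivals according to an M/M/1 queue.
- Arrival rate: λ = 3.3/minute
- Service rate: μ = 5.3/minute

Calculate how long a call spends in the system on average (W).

First, compute utilization: ρ = λ/μ = 3.3/5.3 = 0.6226
For M/M/1: W = 1/(μ-λ)
W = 1/(5.3-3.3) = 1/2.00
W = 0.5000 minutes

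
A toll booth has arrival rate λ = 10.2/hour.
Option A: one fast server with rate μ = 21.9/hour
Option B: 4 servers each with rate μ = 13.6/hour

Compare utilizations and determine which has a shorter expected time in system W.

Option A: single server μ = 21.9 (M/M/1)
  ρ_A = 10.2/21.9 = 0.4658
  W_A = 1/(μ-λ) = 1/(21.9-10.2) = 1/11.70 = 0.08547

Option B: 4 servers μ = 13.6 (M/M/4)
  ρ_B = λ/(cμ) = 10.2/(4×13.6) = 0.1875
  Offered load a = λ/μ = cρ = 10.2/13.6 = 0.7500
  P₀ = [ Σₙ₌₀^3 aⁿ/n! + a^4/(4!(1-ρ)) ]⁻¹
  Σ = a^0/0! + a^1/1! + a^2/2! + a^3/3! = 1.0000 + 0.75000 + 0.28125 + 0.070312 = 2.1016
  a^4/(4!(1-ρ)) = 0.3164/(24 × 0.8125) = 0.01623
  P₀ = 1/(2.1016 + 0.01623) = 0.4722
  Lq = P₀·a^4·ρ / (4!(1-ρ)²) = 0.4722 × 0.3164 × 0.1875 / (24 × 0.6602) = 0.001768
  Wq_B = Lq/λ = 0.001768/10.2 = 0.0001733
  W_B = Wq_B + 1/μ = 0.0001733 + 0.07353 = 0.07370

Since W_B = 0.07370 < W_A = 0.08547, Option B (multiple servers) has the shorter time in system.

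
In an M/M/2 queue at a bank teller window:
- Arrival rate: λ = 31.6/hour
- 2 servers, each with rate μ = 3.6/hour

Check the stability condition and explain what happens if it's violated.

Stability requires ρ = λ/(cμ) < 1
ρ = 31.6/(2 × 3.6) = 31.6/7.20 = 4.3889
Since 4.3889 ≥ 1, the system is UNSTABLE.
Need c > λ/μ = 31.6/3.6 = 8.78.
Minimum servers needed: c = 9.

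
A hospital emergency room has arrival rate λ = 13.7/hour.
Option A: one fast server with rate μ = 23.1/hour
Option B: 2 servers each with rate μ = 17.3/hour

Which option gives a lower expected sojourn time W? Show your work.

Option A: single server μ = 23.1 (M/M/1)
  ρ_A = 13.7/23.1 = 0.5931
  W_A = 1/(μ-λ) = 1/(23.1-13.7) = 1/9.40 = 0.1064

Option B: 2 servers μ = 17.3 (M/M/2)
  ρ_B = λ/(cμ) = 13.7/(2×17.3) = 0.3960
  Offered load a = λ/μ = cρ = 13.7/17.3 = 0.7919
  P₀ = [ Σₙ₌₀^1 aⁿ/n! + a^2/(2!(1-ρ)) ]⁻¹
  Σ = a^0/0! + a^1/1! = 1.0000 + 0.7919 = 1.7919
  a^2/(2!(1-ρ)) = 0.6271/(2 × 0.6040) = 0.5191
  P₀ = 1/(1.7919 + 0.5191) = 0.4327
  Lq = P₀·a^2·ρ / (2!(1-ρ)²) = 0.4327 × 0.6271 × 0.3960 / (2 × 0.3649) = 0.1472
  Wq_B = Lq/λ = 0.14724/13.7 = 0.01075
  W_B = Wq_B + 1/μ = 0.01075 + 0.05780 = 0.06855

Since W_B = 0.06855 < W_A = 0.1064, Option B (multiple servers) has the shorter time in system.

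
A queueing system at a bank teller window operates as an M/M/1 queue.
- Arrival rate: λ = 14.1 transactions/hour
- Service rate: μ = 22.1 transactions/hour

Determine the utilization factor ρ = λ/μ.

Server utilization: ρ = λ/μ
ρ = 14.1/22.1 = 0.6380
The server is busy 63.80% of the time.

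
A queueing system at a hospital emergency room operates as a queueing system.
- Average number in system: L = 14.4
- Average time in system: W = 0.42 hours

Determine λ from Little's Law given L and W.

Little's Law: L = λW, so λ = L/W
λ = 14.4/0.42 = 34.2857 patients/hour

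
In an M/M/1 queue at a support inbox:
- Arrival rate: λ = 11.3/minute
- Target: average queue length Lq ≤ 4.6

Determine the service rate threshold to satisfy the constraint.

For M/M/1: Lq = λ²/(μ(μ-λ))
Need Lq ≤ 4.6, i.e. μ(μ-λ) ≥ λ²/4.6
μ² - 11.3μ - 127.69/4.6 ≥ 0  →  μ² - 11.3μ - 27.7587 ≥ 0
Quadratic formula (positive root): μ = [λ + √(λ² + 4×27.7587)]/2
Discriminant: 127.69 + 4×27.7587 = 238.7248, √238.7248 = 15.4507
μ ≥ (11.3 + 15.4507)/2 = 13.3754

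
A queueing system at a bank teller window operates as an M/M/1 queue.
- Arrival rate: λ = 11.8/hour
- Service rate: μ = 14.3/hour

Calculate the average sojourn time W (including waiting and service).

First, compute utilization: ρ = λ/μ = 11.8/14.3 = 0.8252
For M/M/1: W = 1/(μ-λ)
W = 1/(14.3-11.8) = 1/2.50
W = 0.4000 hours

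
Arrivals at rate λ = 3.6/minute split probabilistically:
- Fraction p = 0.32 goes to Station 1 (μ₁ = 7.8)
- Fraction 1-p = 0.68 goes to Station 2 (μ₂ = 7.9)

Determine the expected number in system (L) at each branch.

Effective rates: λ₁ = 3.6×0.32 = 1.152, λ₂ = 3.6×0.68 = 2.448
Station 1: ρ₁ = 1.152/7.8 = 0.1477, L₁ = ρ₁/(1-ρ₁) = 0.1477/(1-0.1477) = 0.1733
Station 2: ρ₂ = 2.448/7.9 = 0.30987, L₂ = ρ₂/(1-ρ₂) = 0.30987/(1-0.30987) = 0.4490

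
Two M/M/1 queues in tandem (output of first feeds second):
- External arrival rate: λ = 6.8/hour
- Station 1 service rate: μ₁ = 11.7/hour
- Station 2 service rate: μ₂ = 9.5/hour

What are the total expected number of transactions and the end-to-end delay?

By Jackson's theorem, each station behaves as independent M/M/1.
Station 1: ρ₁ = 6.8/11.7 = 0.5812, L₁ = ρ₁/(1-ρ₁) = λ/(μ₁-λ) = 6.8/4.90 = 1.3878
Station 2: ρ₂ = 6.8/9.5 = 0.7158, L₂ = ρ₂/(1-ρ₂) = λ/(μ₂-λ) = 6.8/2.70 = 2.5185
Total: L = L₁ + L₂ = 1.3878 + 2.5185 = 3.9063
W = L/λ = 3.9063/6.8 = 0.5745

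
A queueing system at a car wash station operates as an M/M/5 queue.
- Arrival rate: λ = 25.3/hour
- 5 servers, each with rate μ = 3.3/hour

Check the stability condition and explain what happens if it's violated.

Stability requires ρ = λ/(cμ) < 1
ρ = 25.3/(5 × 3.3) = 25.3/16.50 = 1.5333
Since 1.5333 ≥ 1, the system is UNSTABLE.
Need c > λ/μ = 25.3/3.3 = 7.67.
Minimum servers needed: c = 8.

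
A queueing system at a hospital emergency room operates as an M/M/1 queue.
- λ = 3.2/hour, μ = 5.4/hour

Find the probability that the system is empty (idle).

ρ = λ/μ = 3.2/5.4 = 0.5926
P(0) = 1 - ρ = 1 - 0.5926 = 0.4074
The server is idle 40.74% of the time.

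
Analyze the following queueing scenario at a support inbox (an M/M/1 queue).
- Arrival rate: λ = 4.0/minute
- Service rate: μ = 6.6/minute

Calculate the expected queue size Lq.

ρ = λ/μ = 4.0/6.6 = 0.6061
For M/M/1: Lq = λ²/(μ(μ-λ))
Lq = 16.00/(6.6 × 2.60)
Lq = 0.9324 emails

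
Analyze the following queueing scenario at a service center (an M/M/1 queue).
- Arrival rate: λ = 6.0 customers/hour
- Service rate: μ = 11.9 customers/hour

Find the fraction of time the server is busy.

Server utilization: ρ = λ/μ
ρ = 6.0/11.9 = 0.5042
The server is busy 50.42% of the time.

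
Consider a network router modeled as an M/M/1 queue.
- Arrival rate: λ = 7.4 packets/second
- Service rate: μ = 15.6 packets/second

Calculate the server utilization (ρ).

Server utilization: ρ = λ/μ
ρ = 7.4/15.6 = 0.4744
The server is busy 47.44% of the time.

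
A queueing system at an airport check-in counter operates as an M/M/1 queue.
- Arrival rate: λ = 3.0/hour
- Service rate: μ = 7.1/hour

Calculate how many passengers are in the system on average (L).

ρ = λ/μ = 3.0/7.1 = 0.4225
For M/M/1: L = λ/(μ-λ)
L = 3.0/(7.1-3.0) = 3.0/4.10
L = 0.7317 passengers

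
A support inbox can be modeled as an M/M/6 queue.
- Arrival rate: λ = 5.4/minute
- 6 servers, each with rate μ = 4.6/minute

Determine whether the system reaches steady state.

Stability requires ρ = λ/(cμ) < 1
ρ = 5.4/(6 × 4.6) = 5.4/27.60 = 0.1957
Since 0.1957 < 1, the system is STABLE.
The servers are busy 19.57% of the time.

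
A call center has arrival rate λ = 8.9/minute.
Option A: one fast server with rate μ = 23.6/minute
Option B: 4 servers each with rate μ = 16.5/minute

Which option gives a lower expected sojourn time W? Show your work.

Option A: single server μ = 23.6 (M/M/1)
  ρ_A = 8.9/23.6 = 0.3771
  W_A = 1/(μ-λ) = 1/(23.6-8.9) = 1/14.70 = 0.06803

Option B: 4 servers μ = 16.5 (M/M/4)
  ρ_B = λ/(cμ) = 8.9/(4×16.5) = 0.1348
  Offered load a = λ/μ = cρ = 8.9/16.5 = 0.5394
  P₀ = [ Σₙ₌₀^3 aⁿ/n! + a^4/(4!(1-ρ)) ]⁻¹
  Σ = a^0/0! + a^1/1! + a^2/2! + a^3/3! = 1.0000 + 0.53939 + 0.14547 + 0.026156 = 1.7110
  a^4/(4!(1-ρ)) = 0.08465/(24 × 0.8652) = 0.004077
  P₀ = 1/(1.7110 + 0.004077) = 0.5831
  Lq = P₀·a^4·ρ / (4!(1-ρ)²) = 0.58306 × 0.084649 × 0.13485 / (24 × 0.74849) = 0.0003705
  Wq_B = Lq/λ = 0.0003705/8.9 = 0.00004163
  W_B = Wq_B + 1/μ = 0.00004163 + 0.06061 = 0.06065

Since W_B = 0.06065 < W_A = 0.06803, Option B (multiple servers) has the shorter time in system.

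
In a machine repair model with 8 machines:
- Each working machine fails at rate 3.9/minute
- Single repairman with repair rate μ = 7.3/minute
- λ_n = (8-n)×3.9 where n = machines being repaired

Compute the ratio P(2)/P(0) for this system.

P(2)/P(0) = ∏_{i=0}^{2-1} λ_i/μ_{i+1}
= (8-0)×3.9/7.3 × (8-1)×3.9/7.3
= 15.9835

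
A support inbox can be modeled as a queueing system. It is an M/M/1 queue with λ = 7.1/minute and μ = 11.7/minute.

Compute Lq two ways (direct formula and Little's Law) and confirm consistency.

Method 1 (direct): Lq = λ²/(μ(μ-λ)) = 50.41/(11.7 × 4.60) = 0.9366

Method 2 (Little's Law):
W = 1/(μ-λ) = 1/4.60 = 0.21739
Wq = W - 1/μ = 0.21739 - 0.085470 = 0.13192
Lq = λWq = 7.1 × 0.13192 = 0.9366 ✔ (matches Method 1)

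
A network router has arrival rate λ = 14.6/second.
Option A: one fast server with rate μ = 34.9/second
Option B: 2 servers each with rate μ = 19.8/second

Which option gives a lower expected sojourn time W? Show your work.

Option A: single server μ = 34.9 (M/M/1)
  ρ_A = 14.6/34.9 = 0.4183
  W_A = 1/(μ-λ) = 1/(34.9-14.6) = 1/20.30 = 0.04926

Option B: 2 servers μ = 19.8 (M/M/2)
  ρ_B = λ/(cμ) = 14.6/(2×19.8) = 0.3687
  Offered load a = λ/μ = cρ = 14.6/19.8 = 0.7374
  P₀ = [ Σₙ₌₀^1 aⁿ/n! + a^2/(2!(1-ρ)) ]⁻¹
  Σ = a^0/0! + a^1/1! = 1.0000 + 0.7374 = 1.7374
  a^2/(2!(1-ρ)) = 0.5437/(2 × 0.6313) = 0.4306
  P₀ = 1/(1.7374 + 0.4306) = 0.4613
  Lq = P₀·a^2·ρ / (2!(1-ρ)²) = 0.4613 × 0.5437 × 0.3687 / (2 × 0.3986) = 0.1160
  Wq_B = Lq/λ = 0.115999/14.6 = 0.0079451
  W_B = Wq_B + 1/μ = 0.0079451 + 0.050505 = 0.05845

Since W_A = 0.04926 < W_B = 0.05845, Option A (single fast server) has the shorter time in system.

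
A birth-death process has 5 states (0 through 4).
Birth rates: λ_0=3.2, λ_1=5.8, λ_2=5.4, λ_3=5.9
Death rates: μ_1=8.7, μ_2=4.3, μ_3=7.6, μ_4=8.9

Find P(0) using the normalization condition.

Ratios P(n)/P(0) = (λ₀···λₙ₋₁)/(μ₁···μₙ):
P(1)/P(0) = (3.2)/(8.7) = 0.3678
P(2)/P(0) = (3.2×5.8)/(8.7×4.3) = 0.4961
P(3)/P(0) = (3.2×5.8×5.4)/(8.7×4.3×7.6) = 0.3525
P(4)/P(0) = (3.2×5.8×5.4×5.9)/(8.7×4.3×7.6×8.9) = 0.2337

Normalization: ∑ P(n) = 1
P(0) × (1.0000 + 0.3678 + 0.4961 + 0.3525 + 0.2337) = 1
P(0) × 2.4501 = 1
P(0) = 1/2.4501 = 0.4081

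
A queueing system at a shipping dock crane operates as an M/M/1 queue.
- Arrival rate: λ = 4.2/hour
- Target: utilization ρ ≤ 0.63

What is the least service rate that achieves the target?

ρ = λ/μ, so μ = λ/ρ
μ ≥ 4.2/0.63 = 6.6667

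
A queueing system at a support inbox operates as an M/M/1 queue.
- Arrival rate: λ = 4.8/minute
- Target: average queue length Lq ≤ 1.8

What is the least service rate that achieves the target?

For M/M/1: Lq = λ²/(μ(μ-λ))
Need Lq ≤ 1.8, i.e. μ(μ-λ) ≥ λ²/1.8
μ² - 4.8μ - 23.04/1.8 ≥ 0  →  μ² - 4.8μ - 12.8000 ≥ 0
Quadratic formula (positive root): μ = [λ + √(λ² + 4×12.8000)]/2
Discriminant: 23.04 + 4×12.8000 = 74.2400, √74.2400 = 8.6163
μ ≥ (4.8 + 8.6163)/2 = 6.7081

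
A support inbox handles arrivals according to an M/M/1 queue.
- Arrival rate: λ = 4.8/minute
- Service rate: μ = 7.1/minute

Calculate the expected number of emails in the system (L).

ρ = λ/μ = 4.8/7.1 = 0.6761
For M/M/1: L = λ/(μ-λ)
L = 4.8/(7.1-4.8) = 4.8/2.30
L = 2.0870 emails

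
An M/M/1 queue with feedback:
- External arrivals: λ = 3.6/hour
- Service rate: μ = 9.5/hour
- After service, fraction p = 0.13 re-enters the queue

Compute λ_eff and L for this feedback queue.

Effective arrival rate: λ_eff = λ/(1-p) = 3.6/(1-0.13) = 3.6/0.87 = 4.1379
ρ = λ_eff/μ = 4.1379/9.5 = 0.43557
L = ρ/(1-ρ) = 0.43557/(1-0.43557) = 0.7717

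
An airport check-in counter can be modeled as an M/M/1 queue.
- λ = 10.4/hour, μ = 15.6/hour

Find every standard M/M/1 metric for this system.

Step 1: ρ = λ/μ = 10.4/15.6 = 0.6667
Step 2: L = λ/(μ-λ) = 10.4/5.20 = 2.0000
Step 3: Lq = λ²/(μ(μ-λ)) = 108.16/(15.6×5.20) = 1.3333
Step 4: W = 1/(μ-λ) = 1/5.20 = 0.19231
Step 5: Wq = λ/(μ(μ-λ)) = 10.4/(15.6×5.20) = 0.1282
Step 6: P(0) = 1-ρ = 0.3333
Verify: L = λW = 10.4×0.19231 = 2.0000 ✔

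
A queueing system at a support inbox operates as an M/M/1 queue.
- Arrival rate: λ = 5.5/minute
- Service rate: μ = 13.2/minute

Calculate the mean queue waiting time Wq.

First, compute utilization: ρ = λ/μ = 5.5/13.2 = 0.4167
For M/M/1: Wq = λ/(μ(μ-λ))
Wq = 5.5/(13.2 × (13.2-5.5))
Wq = 5.5/(13.2 × 7.70)
Wq = 0.05411 minutes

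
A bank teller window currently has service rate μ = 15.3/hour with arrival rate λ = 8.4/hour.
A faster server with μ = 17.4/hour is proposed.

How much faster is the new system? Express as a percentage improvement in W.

System 1: ρ₁ = 8.4/15.3 = 0.5490, W₁ = 1/(15.3-8.4) = 0.1449
System 2: ρ₂ = 8.4/17.4 = 0.4828, W₂ = 1/(17.4-8.4) = 0.1111
Improvement: (W₁-W₂)/W₁ = (0.1449-0.1111)/0.1449 = 23.33%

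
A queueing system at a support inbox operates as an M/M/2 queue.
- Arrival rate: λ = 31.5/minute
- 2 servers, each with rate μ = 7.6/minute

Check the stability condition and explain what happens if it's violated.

Stability requires ρ = λ/(cμ) < 1
ρ = 31.5/(2 × 7.6) = 31.5/15.20 = 2.0724
Since 2.0724 ≥ 1, the system is UNSTABLE.
Need c > λ/μ = 31.5/7.6 = 4.14.
Minimum servers needed: c = 5.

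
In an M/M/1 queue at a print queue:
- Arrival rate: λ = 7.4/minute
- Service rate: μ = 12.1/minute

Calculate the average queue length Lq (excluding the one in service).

ρ = λ/μ = 7.4/12.1 = 0.6116
For M/M/1: Lq = λ²/(μ(μ-λ))
Lq = 54.76/(12.1 × 4.70)
Lq = 0.9629 jobs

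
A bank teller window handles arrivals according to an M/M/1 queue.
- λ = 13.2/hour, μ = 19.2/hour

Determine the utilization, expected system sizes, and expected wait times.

Step 1: ρ = λ/μ = 13.2/19.2 = 0.6875
Step 2: L = λ/(μ-λ) = 13.2/6.00 = 2.2000
Step 3: Lq = λ²/(μ(μ-λ)) = 174.24/(19.2×6.00) = 1.5125
Step 4: W = 1/(μ-λ) = 1/6.00 = 0.16667
Step 5: Wq = λ/(μ(μ-λ)) = 13.2/(19.2×6.00) = 0.1146
Step 6: P(0) = 1-ρ = 0.3125
Verify: L = λW = 13.2×0.16667 = 2.2000 ✔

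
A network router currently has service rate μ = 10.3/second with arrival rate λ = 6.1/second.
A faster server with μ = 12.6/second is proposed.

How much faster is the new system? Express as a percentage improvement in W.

System 1: ρ₁ = 6.1/10.3 = 0.5922, W₁ = 1/(10.3-6.1) = 0.23810
System 2: ρ₂ = 6.1/12.6 = 0.4841, W₂ = 1/(12.6-6.1) = 0.15385
Improvement: (W₁-W₂)/W₁ = (0.23810-0.15385)/0.23810 = 35.38%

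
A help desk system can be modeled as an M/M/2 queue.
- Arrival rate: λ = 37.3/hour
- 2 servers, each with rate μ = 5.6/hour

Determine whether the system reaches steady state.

Stability requires ρ = λ/(cμ) < 1
ρ = 37.3/(2 × 5.6) = 37.3/11.20 = 3.3304
Since 3.3304 ≥ 1, the system is UNSTABLE.
Need c > λ/μ = 37.3/5.6 = 6.66.
Minimum servers needed: c = 7.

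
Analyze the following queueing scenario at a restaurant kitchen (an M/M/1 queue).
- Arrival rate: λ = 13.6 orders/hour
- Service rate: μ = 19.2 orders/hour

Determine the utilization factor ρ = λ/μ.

Server utilization: ρ = λ/μ
ρ = 13.6/19.2 = 0.7083
The server is busy 70.83% of the time.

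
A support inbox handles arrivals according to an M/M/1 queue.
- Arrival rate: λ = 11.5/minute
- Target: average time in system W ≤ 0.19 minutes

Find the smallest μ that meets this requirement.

For M/M/1: W = 1/(μ-λ)
Need W ≤ 0.19, so 1/(μ-λ) ≤ 0.19
μ - λ ≥ 1/0.19 = 5.2632
μ ≥ 11.5 + 5.2632 = 16.7632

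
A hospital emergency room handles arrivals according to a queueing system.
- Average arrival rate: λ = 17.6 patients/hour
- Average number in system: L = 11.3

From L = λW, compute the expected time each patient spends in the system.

Little's Law: L = λW, so W = L/λ
W = 11.3/17.6 = 0.6420 hours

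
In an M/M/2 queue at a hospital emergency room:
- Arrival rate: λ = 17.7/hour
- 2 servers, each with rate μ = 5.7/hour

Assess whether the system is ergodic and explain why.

Stability requires ρ = λ/(cμ) < 1
ρ = 17.7/(2 × 5.7) = 17.7/11.40 = 1.5526
Since 1.5526 ≥ 1, the system is UNSTABLE.
Need c > λ/μ = 17.7/5.7 = 3.11.
Minimum servers needed: c = 4.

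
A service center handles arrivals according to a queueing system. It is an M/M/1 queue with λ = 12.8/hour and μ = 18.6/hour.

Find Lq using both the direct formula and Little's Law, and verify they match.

Method 1 (direct): Lq = λ²/(μ(μ-λ)) = 163.84/(18.6 × 5.80) = 1.5187

Method 2 (Little's Law):
W = 1/(μ-λ) = 1/5.80 = 0.17241
Wq = W - 1/μ = 0.17241 - 0.053763 = 0.11865
Lq = λWq = 12.8 × 0.11865 = 1.5187 ✔ (matches Method 1)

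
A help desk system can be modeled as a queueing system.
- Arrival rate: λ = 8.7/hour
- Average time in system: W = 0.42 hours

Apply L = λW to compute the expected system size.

Little's Law: L = λW
L = 8.7 × 0.42 = 3.6540 tickets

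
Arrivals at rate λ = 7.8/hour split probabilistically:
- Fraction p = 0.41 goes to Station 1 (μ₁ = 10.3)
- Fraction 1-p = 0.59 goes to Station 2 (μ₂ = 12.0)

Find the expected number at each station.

Effective rates: λ₁ = 7.8×0.41 = 3.198, λ₂ = 7.8×0.59 = 4.602
Station 1: ρ₁ = 3.198/10.3 = 0.3105, L₁ = ρ₁/(1-ρ₁) = 0.3105/(1-0.3105) = 0.4503
Station 2: ρ₂ = 4.602/12.0 = 0.3835, L₂ = ρ₂/(1-ρ₂) = 0.3835/(1-0.3835) = 0.6221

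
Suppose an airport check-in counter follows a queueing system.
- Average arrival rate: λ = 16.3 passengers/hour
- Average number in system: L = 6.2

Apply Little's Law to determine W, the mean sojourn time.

Little's Law: L = λW, so W = L/λ
W = 6.2/16.3 = 0.3804 hours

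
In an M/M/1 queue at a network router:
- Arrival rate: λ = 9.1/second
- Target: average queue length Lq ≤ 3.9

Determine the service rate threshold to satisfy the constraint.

For M/M/1: Lq = λ²/(μ(μ-λ))
Need Lq ≤ 3.9, i.e. μ(μ-λ) ≥ λ²/3.9
μ² - 9.1μ - 82.81/3.9 ≥ 0  →  μ² - 9.1μ - 21.23333 ≥ 0
Quadratic formula (positive root): μ = [λ + √(λ² + 4×21.23333)]/2
Discriminant: 82.81 + 4×21.23333 = 167.7433, √167.7433 = 12.9516
μ ≥ (9.1 + 12.9516)/2 = 11.0258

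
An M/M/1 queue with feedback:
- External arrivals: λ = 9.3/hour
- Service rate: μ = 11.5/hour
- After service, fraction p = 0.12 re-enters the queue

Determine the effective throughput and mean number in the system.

Effective arrival rate: λ_eff = λ/(1-p) = 9.3/(1-0.12) = 9.3/0.88 = 10.568182
ρ = λ_eff/μ = 10.568182/11.5 = 0.9189723
L = ρ/(1-ρ) = 0.9189723/(1-0.9189723) = 11.3415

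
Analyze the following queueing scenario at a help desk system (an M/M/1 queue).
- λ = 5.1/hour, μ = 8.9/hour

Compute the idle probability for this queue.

ρ = λ/μ = 5.1/8.9 = 0.5730
P(0) = 1 - ρ = 1 - 0.5730 = 0.4270
The server is idle 42.70% of the time.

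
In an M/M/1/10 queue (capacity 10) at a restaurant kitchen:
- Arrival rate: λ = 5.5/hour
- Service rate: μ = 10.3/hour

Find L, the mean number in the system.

ρ = λ/μ = 5.5/10.3 = 0.533981
P₀ = (1-ρ)/(1-ρ^(K+1)) = (1-0.533981)/(1-0.533981^11) = 0.4660/0.9990 = 0.4665
P_K = P₀×ρ^K = 0.46649 × 0.533981^10 = 0.46649 × 0.0018848 = 0.0008792
L = ρ[1 - (K+1)ρ^K + Kρ^(K+1)] / [(1-ρ)(1-ρ^(K+1))]
L = 0.533981 × (1 - 11×0.0018848 + 10×0.0010064) / ((1 - 0.533981) × (1 - 0.0010064)) = 1.1348 orders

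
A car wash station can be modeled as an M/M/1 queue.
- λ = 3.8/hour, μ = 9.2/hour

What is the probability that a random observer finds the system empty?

ρ = λ/μ = 3.8/9.2 = 0.4130
P(0) = 1 - ρ = 1 - 0.4130 = 0.5870
The server is idle 58.70% of the time.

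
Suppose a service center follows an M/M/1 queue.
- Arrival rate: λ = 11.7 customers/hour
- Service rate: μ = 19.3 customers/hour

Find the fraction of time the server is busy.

Server utilization: ρ = λ/μ
ρ = 11.7/19.3 = 0.6062
The server is busy 60.62% of the time.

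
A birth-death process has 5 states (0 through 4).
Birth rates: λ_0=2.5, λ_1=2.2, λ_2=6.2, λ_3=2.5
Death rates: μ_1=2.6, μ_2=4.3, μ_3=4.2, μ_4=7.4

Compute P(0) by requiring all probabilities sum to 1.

Ratios P(n)/P(0) = (λ₀···λₙ₋₁)/(μ₁···μₙ):
P(1)/P(0) = (2.5)/(2.6) = 0.96154
P(2)/P(0) = (2.5×2.2)/(2.6×4.3) = 0.49195
P(3)/P(0) = (2.5×2.2×6.2)/(2.6×4.3×4.2) = 0.72621
P(4)/P(0) = (2.5×2.2×6.2×2.5)/(2.6×4.3×4.2×7.4) = 0.24534

Normalization: ∑ P(n) = 1
P(0) × (1.0000 + 0.96154 + 0.49195 + 0.72621 + 0.24534) = 1
P(0) × 3.4250 = 1
P(0) = 1/3.4250 = 0.2920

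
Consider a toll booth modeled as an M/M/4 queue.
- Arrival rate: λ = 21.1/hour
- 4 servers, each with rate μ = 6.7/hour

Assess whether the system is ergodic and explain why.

Stability requires ρ = λ/(cμ) < 1
ρ = 21.1/(4 × 6.7) = 21.1/26.80 = 0.7873
Since 0.7873 < 1, the system is STABLE.
The servers are busy 78.73% of the time.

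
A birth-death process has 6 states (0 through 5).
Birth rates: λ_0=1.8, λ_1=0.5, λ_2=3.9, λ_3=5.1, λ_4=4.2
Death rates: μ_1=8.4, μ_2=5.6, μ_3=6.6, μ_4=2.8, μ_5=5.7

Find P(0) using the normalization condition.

Ratios P(n)/P(0) = (λ₀···λₙ₋₁)/(μ₁···μₙ):
P(1)/P(0) = (1.8)/(8.4) = 0.21429
P(2)/P(0) = (1.8×0.5)/(8.4×5.6) = 0.019133
P(3)/P(0) = (1.8×0.5×3.9)/(8.4×5.6×6.6) = 0.011306
P(4)/P(0) = (1.8×0.5×3.9×5.1)/(8.4×5.6×6.6×2.8) = 0.020592
P(5)/P(0) = (1.8×0.5×3.9×5.1×4.2)/(8.4×5.6×6.6×2.8×5.7) = 0.015173

Normalization: ∑ P(n) = 1
P(0) × (1.0000 + 0.21429 + 0.019133 + 0.011306 + 0.020592 + 0.015173) = 1
P(0) × 1.28049 = 1
P(0) = 1/1.28049 = 0.7810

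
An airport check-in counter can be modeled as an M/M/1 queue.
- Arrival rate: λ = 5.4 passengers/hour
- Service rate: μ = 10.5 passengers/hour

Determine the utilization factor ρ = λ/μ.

Server utilization: ρ = λ/μ
ρ = 5.4/10.5 = 0.5143
The server is busy 51.43% of the time.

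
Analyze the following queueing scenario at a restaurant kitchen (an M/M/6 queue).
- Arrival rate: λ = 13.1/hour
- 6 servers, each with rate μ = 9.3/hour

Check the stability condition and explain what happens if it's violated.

Stability requires ρ = λ/(cμ) < 1
ρ = 13.1/(6 × 9.3) = 13.1/55.80 = 0.2348
Since 0.2348 < 1, the system is STABLE.
The servers are busy 23.48% of the time.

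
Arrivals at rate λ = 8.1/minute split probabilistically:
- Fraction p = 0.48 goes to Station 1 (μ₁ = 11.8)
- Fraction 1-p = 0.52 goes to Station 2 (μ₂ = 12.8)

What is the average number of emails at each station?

Effective rates: λ₁ = 8.1×0.48 = 3.888, λ₂ = 8.1×0.52 = 4.212
Station 1: ρ₁ = 3.888/11.8 = 0.3295, L₁ = ρ₁/(1-ρ₁) = 0.3295/(1-0.3295) = 0.4914
Station 2: ρ₂ = 4.212/12.8 = 0.3291, L₂ = ρ₂/(1-ρ₂) = 0.3291/(1-0.3291) = 0.4905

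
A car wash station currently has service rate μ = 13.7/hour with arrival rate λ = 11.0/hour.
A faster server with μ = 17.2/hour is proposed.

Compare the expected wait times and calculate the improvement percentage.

System 1: ρ₁ = 11.0/13.7 = 0.8029, W₁ = 1/(13.7-11.0) = 0.3704
System 2: ρ₂ = 11.0/17.2 = 0.6395, W₂ = 1/(17.2-11.0) = 0.1613
Improvement: (W₁-W₂)/W₁ = (0.3704-0.1613)/0.3704 = 56.45%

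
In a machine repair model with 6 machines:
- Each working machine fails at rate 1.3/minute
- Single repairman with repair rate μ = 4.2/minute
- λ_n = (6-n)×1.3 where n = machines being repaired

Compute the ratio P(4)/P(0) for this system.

P(4)/P(0) = ∏_{i=0}^{4-1} λ_i/μ_{i+1}
= (6-0)×1.3/4.2 × (6-1)×1.3/4.2 × (6-2)×1.3/4.2 × (6-3)×1.3/4.2
= 3.3043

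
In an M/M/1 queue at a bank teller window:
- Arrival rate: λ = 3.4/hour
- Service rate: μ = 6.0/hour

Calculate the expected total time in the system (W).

First, compute utilization: ρ = λ/μ = 3.4/6.0 = 0.5667
For M/M/1: W = 1/(μ-λ)
W = 1/(6.0-3.4) = 1/2.60
W = 0.3846 hours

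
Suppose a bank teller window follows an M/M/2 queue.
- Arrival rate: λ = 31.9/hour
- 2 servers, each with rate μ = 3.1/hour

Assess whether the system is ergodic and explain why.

Stability requires ρ = λ/(cμ) < 1
ρ = 31.9/(2 × 3.1) = 31.9/6.20 = 5.1452
Since 5.1452 ≥ 1, the system is UNSTABLE.
Need c > λ/μ = 31.9/3.1 = 10.29.
Minimum servers needed: c = 11.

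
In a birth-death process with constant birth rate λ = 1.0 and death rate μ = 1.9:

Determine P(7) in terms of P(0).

For constant rates: P(n)/P(0) = (λ/μ)^n
P(7)/P(0) = (1.0/1.9)^7 = 0.52632^7 = 0.01119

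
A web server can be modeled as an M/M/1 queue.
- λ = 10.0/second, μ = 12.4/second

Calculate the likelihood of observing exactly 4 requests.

ρ = λ/μ = 10.0/12.4 = 0.8065
P(n) = (1-ρ)ρⁿ
P(4) = (1-0.8065) × 0.8065^4
P(4) = 0.1935 × 0.4231
P(4) = 0.08187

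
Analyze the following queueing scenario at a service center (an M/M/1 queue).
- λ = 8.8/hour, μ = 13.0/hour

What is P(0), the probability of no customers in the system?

ρ = λ/μ = 8.8/13.0 = 0.6769
P(0) = 1 - ρ = 1 - 0.6769 = 0.3231
The server is idle 32.31% of the time.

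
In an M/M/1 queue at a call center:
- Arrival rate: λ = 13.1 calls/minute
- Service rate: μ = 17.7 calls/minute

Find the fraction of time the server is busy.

Server utilization: ρ = λ/μ
ρ = 13.1/17.7 = 0.7401
The server is busy 74.01% of the time.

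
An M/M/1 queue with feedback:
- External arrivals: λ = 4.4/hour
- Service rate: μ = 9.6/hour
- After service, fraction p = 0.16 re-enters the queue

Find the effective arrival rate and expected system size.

Effective arrival rate: λ_eff = λ/(1-p) = 4.4/(1-0.16) = 4.4/0.84 = 5.2381
ρ = λ_eff/μ = 5.2381/9.6 = 0.545635
L = ρ/(1-ρ) = 0.545635/(1-0.545635) = 1.2009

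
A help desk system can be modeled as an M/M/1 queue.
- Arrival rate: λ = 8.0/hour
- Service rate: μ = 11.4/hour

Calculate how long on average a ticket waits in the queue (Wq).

First, compute utilization: ρ = λ/μ = 8.0/11.4 = 0.7018
For M/M/1: Wq = λ/(μ(μ-λ))
Wq = 8.0/(11.4 × (11.4-8.0))
Wq = 8.0/(11.4 × 3.40)
Wq = 0.2064 hours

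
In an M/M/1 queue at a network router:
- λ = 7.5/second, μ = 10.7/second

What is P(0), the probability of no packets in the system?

ρ = λ/μ = 7.5/10.7 = 0.7009
P(0) = 1 - ρ = 1 - 0.7009 = 0.2991
The server is idle 29.91% of the time.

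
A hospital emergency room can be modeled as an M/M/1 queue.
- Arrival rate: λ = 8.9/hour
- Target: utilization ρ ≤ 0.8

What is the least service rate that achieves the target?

ρ = λ/μ, so μ = λ/ρ
μ ≥ 8.9/0.8 = 11.1250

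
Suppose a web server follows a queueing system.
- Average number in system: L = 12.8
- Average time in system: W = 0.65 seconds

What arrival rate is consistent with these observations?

Little's Law: L = λW, so λ = L/W
λ = 12.8/0.65 = 19.6923 requests/second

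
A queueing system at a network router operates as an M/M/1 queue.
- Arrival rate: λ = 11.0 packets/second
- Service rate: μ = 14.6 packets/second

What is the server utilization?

Server utilization: ρ = λ/μ
ρ = 11.0/14.6 = 0.7534
The server is busy 75.34% of the time.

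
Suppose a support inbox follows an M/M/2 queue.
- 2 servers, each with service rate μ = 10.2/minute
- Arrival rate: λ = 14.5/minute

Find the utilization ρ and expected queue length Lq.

Traffic intensity: ρ = λ/(cμ) = 14.5/(2×10.2) = 0.7108
Since ρ = 0.7108 < 1, system is stable.
Offered load a = λ/μ = cρ = 14.5/10.2 = 1.4216
P₀ = [ Σₙ₌₀^1 aⁿ/n! + a^2/(2!(1-ρ)) ]⁻¹
Σ = a^0/0! + a^1/1! = 1.0000 + 1.4216 = 2.4216
a^2/(2!(1-ρ)) = 2.0209/(2 × 0.28922) = 3.4937
P₀ = 1/(2.4216 + 3.4937) = 0.1691
Lq = P₀·a^2·ρ / (2!(1-ρ)²) = 0.16905 × 2.0209 × 0.71078 / (2 × 0.083646) = 1.4515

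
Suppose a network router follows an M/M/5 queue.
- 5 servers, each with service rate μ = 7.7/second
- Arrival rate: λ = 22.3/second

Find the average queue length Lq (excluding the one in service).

Traffic intensity: ρ = λ/(cμ) = 22.3/(5×7.7) = 0.5792
Since ρ = 0.5792 < 1, system is stable.
Offered load a = λ/μ = cρ = 22.3/7.7 = 2.8961
P₀ = [ Σₙ₌₀^4 aⁿ/n! + a^5/(5!(1-ρ)) ]⁻¹
Σ = a^0/0! + a^1/1! + a^2/2! + a^3/3! + a^4/4! = 1.0000 + 2.8961 + 4.1937 + 4.0485 + 2.9312 = 15.0695
a^5/(5!(1-ρ)) = 203.7374/(120 × 0.42078) = 4.0349
P₀ = 1/(15.0695 + 4.0349) = 0.05234
Lq = P₀·a^5·ρ / (5!(1-ρ)²) = 0.052344 × 203.7374 × 0.57922 / (120 × 0.17706) = 0.2907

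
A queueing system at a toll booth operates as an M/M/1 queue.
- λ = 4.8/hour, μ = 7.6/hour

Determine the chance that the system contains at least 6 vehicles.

ρ = λ/μ = 4.8/7.6 = 0.63158
P(N ≥ n) = ρⁿ
P(N ≥ 6) = 0.63158^6
P(N ≥ 6) = 0.06347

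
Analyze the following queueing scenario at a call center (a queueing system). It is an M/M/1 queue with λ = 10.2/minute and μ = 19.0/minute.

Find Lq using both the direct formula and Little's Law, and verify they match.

Method 1 (direct): Lq = λ²/(μ(μ-λ)) = 104.04/(19.0 × 8.80) = 0.6222

Method 2 (Little's Law):
W = 1/(μ-λ) = 1/8.80 = 0.113636
Wq = W - 1/μ = 0.113636 - 0.0526316 = 0.06100
Lq = λWq = 10.2 × 0.06100 = 0.6222 ✔ (matches Method 1)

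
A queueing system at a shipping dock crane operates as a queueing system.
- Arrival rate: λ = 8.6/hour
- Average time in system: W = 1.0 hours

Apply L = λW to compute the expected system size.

Little's Law: L = λW
L = 8.6 × 1.0 = 8.6000 containers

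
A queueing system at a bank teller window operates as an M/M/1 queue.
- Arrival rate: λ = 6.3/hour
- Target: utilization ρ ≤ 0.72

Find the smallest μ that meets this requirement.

ρ = λ/μ, so μ = λ/ρ
μ ≥ 6.3/0.72 = 8.7500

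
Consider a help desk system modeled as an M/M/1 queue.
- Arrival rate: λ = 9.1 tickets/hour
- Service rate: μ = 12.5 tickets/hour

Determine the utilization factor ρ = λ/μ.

Server utilization: ρ = λ/μ
ρ = 9.1/12.5 = 0.7280
The server is busy 72.80% of the time.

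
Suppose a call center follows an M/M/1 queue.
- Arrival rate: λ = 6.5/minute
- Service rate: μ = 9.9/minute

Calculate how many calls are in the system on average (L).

ρ = λ/μ = 6.5/9.9 = 0.6566
For M/M/1: L = λ/(μ-λ)
L = 6.5/(9.9-6.5) = 6.5/3.40
L = 1.9118 calls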